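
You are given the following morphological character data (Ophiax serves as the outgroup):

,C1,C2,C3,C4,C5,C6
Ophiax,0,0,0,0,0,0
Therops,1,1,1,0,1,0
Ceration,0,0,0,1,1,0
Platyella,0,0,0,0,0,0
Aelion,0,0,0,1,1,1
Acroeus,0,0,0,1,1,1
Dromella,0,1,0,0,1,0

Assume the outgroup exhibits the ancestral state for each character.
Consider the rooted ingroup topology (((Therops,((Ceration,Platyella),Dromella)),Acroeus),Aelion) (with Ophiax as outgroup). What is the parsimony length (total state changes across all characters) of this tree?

11

Map each character onto (((Therops,((Ceration,Platyella),Dromella)),Acroeus),Aelion) (rooted by Ophiax) and count the minimum state changes it requires (Fitch parsimony):
C1: 1; C2: 2; C3: 1; C4: 3; C5: 2; C6: 2.
Total tree length = 11.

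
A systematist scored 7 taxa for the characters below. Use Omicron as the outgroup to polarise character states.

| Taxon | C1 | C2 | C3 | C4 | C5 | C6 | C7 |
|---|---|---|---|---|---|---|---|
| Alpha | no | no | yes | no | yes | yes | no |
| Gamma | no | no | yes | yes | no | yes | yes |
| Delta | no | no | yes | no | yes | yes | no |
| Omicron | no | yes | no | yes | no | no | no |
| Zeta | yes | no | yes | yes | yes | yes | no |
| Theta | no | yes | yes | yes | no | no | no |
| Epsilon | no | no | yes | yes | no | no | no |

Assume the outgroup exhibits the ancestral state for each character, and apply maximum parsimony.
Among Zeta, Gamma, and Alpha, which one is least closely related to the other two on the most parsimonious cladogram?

Character polarity is set by the outgroup: the derived state is whichever differs from the outgroup's state, so for C2, C4 the derived state is 'no', and for the remaining characters it is 'yes'.
C1 (derived state 'yes') is unique to Zeta (autapomorphy; uninformative for grouping).
C2: derived state 'no' in Alpha, Delta, Epsilon, Gamma, and Zeta only — synapomorphy for {Alpha, Delta, Epsilon, Gamma, Zeta}.
All ingroup taxa share the derived state 'yes' for C3; it defines the ingroup but does not resolve relationships within it.
Only Alpha and Delta show the derived state 'no' for C4, supporting them as a clade.
Only Alpha, Delta, and Zeta show the derived state 'yes' for C5, supporting them as a clade.
Only Alpha, Delta, Gamma, and Zeta show the derived state 'yes' for C6, supporting them as a clade.
C7 (derived state 'yes') is unique to Gamma (autapomorphy; uninformative for grouping).
Most parsimonious ingroup topology: (Theta,((((Alpha,Delta),Zeta),Gamma),Epsilon)).
Zeta and Alpha share a more recent common ancestor with each other than either does with Gamma, so Gamma is the least closely related of the three.

Gamma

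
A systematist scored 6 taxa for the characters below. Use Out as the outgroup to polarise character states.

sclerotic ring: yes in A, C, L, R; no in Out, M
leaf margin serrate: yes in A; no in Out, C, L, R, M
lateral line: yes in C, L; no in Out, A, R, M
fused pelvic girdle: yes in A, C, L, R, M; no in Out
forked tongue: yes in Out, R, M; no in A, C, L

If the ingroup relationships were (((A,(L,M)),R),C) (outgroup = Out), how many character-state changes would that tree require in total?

Map each character onto (((A,(L,M)),R),C) (rooted by Out) and count the minimum state changes it requires (Fitch parsimony):
sclerotic ring: 2; leaf margin serrate: 1; lateral line: 2; fused pelvic girdle: 1; forked tongue: 3.
Total tree length = 9.

9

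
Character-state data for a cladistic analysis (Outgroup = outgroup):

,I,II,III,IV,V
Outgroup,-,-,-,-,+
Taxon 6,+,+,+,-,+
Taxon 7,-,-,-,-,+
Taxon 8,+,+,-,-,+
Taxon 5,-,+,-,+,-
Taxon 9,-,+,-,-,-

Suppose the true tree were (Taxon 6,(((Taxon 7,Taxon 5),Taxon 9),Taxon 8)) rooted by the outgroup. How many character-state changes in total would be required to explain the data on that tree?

Map each character onto (Taxon 6,(((Taxon 7,Taxon 5),Taxon 9),Taxon 8)) (rooted by Outgroup) and count the minimum state changes it requires (Fitch parsimony):
I: 2; II: 2; III: 1; IV: 1; V: 2.
Total tree length = 8.

8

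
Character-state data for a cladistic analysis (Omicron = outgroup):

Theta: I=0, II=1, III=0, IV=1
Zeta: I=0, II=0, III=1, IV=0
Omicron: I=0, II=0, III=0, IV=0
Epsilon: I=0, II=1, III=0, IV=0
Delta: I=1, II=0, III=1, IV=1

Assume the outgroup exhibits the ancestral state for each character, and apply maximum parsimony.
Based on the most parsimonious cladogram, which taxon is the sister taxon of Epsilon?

The outgroup has state '0' for every character, so '1' is the derived state throughout.
I: derived state '1' in Delta only — an autapomorphy, so it tells us nothing about relationships among taxa.
II: derived state '1' in Epsilon and Theta only — synapomorphy for {Epsilon, Theta}.
III (derived state '1') is shared by Delta and Zeta — a synapomorphy uniting that clade.
IV (state '1') occurs in Delta and Theta but conflicts with the nesting implied by the other characters — most parsimoniously interpreted as homoplasy.
Most parsimonious ingroup topology: ((Zeta,Delta),(Epsilon,Theta)).
Epsilon and Theta form a cherry on this tree, so they are sister taxa.

Theta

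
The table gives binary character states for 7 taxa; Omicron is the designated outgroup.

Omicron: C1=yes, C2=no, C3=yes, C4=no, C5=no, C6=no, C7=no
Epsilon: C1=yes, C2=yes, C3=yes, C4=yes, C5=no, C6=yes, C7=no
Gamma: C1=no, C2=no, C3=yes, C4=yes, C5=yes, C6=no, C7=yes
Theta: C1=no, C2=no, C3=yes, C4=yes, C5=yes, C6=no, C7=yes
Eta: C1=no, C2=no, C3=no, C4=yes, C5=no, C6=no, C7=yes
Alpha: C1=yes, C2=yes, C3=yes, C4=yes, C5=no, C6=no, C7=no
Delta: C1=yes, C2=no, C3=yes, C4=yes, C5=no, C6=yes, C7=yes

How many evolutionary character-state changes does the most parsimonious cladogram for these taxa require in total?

8

Character polarity is set by the outgroup: the derived state is whichever differs from the outgroup's state, so for C1, C3 the derived state is 'no', and for the remaining characters it is 'yes'.
C1: derived state 'no' in Eta, Gamma, and Theta only — synapomorphy for {Eta, Gamma, Theta}.
C2 (derived state 'yes') is shared by Alpha and Epsilon — a synapomorphy uniting that clade.
C3: derived state 'no' in Eta only — an autapomorphy, so it tells us nothing about relationships among taxa.
All ingroup taxa share the derived state 'yes' for C4; it defines the ingroup but does not resolve relationships within it.
Only Gamma and Theta show the derived state 'yes' for C5, supporting them as a clade.
C6 groups Delta and Epsilon, which is incompatible with the clades supported by the remaining characters; treating it as convergent (homoplasy) costs fewer steps than any alternative tree.
Only Delta, Eta, Gamma, and Theta show the derived state 'yes' for C7, supporting them as a clade.
Most parsimonious ingroup topology: ((Epsilon,Alpha),(((Gamma,Theta),Eta),Delta)).
Changes per character on this tree: C1: 1; C2: 1; C3: 1; C4: 1; C5: 1; C6: 2; C7: 1.
Total = 8.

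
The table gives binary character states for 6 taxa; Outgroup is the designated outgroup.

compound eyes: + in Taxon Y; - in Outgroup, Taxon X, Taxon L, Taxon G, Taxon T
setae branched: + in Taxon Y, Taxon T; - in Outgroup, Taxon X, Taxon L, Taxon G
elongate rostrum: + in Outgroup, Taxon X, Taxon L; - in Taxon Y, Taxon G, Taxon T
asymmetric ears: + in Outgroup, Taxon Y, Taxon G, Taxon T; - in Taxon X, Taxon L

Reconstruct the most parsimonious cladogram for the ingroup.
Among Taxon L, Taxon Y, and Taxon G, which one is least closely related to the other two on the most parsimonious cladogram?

Character polarity is set by the outgroup: the derived state is whichever differs from the outgroup's state, so for elongate rostrum, asymmetric ears the derived state is '-', and for the remaining characters it is '+'.
compound eyes: derived state '+' in Taxon Y only — an autapomorphy, so it tells us nothing about relationships among taxa.
setae branched: derived state '+' in Taxon T and Taxon Y only — synapomorphy for {Taxon T, Taxon Y}.
Only Taxon G, Taxon T, and Taxon Y show the derived state '-' for elongate rostrum, supporting them as a clade.
asymmetric ears: derived state '-' in Taxon L and Taxon X only — synapomorphy for {Taxon L, Taxon X}.
Most parsimonious ingroup topology: (((Taxon Y,Taxon T),Taxon G),(Taxon X,Taxon L)).
Taxon G and Taxon Y share a more recent common ancestor with each other than either does with Taxon L, so Taxon L is the least closely related of the three.

Taxon L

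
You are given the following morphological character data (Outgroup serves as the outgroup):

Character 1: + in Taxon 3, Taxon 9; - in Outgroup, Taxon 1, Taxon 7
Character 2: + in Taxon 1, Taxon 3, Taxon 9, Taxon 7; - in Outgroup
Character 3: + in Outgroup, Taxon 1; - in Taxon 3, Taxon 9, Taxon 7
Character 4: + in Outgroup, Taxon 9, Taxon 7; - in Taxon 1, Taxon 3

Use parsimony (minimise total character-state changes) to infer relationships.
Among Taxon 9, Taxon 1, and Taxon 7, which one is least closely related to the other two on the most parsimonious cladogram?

Character polarity is set by the outgroup: the derived state is whichever differs from the outgroup's state, so for Character 3, Character 4 the derived state is '-', and for the remaining characters it is '+'.
Character 1: derived state '+' in Taxon 3 and Taxon 9 only — synapomorphy for {Taxon 3, Taxon 9}.
Character 2 (derived state '+') is shared by all ingroup taxa — unites the whole ingroup.
Character 3: derived state '-' in Taxon 3, Taxon 7, and Taxon 9 only — synapomorphy for {Taxon 3, Taxon 7, Taxon 9}.
Character 4 (state '-') occurs in Taxon 1 and Taxon 3 but conflicts with the nesting implied by the other characters — most parsimoniously interpreted as homoplasy.
Most parsimonious ingroup topology: (Taxon 1,((Taxon 3,Taxon 9),Taxon 7)).
Taxon 7 and Taxon 9 share a more recent common ancestor with each other than either does with Taxon 1, so Taxon 1 is the least closely related of the three.

Taxon 1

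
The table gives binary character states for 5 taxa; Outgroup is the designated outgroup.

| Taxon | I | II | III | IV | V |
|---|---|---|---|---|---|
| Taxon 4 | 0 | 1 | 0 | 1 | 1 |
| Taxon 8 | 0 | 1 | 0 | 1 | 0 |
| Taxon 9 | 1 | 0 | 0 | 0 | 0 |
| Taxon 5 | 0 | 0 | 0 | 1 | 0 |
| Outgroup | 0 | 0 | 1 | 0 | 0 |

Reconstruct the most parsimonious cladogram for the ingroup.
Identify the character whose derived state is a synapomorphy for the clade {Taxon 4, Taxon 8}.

Character polarity is set by the outgroup: the derived state is whichever differs from the outgroup's state, so for III the derived state is '0', and for the remaining characters it is '1'.
I (derived state '1') is unique to Taxon 9 (autapomorphy; uninformative for grouping).
II (derived state '1') is shared by Taxon 4 and Taxon 8 — a synapomorphy uniting that clade.
III (derived state '0') is shared by all ingroup taxa — unites the whole ingroup.
Only Taxon 4, Taxon 5, and Taxon 8 show the derived state '1' for IV, supporting them as a clade.
V: derived state '1' in Taxon 4 only — an autapomorphy, so it tells us nothing about relationships among taxa.
Most parsimonious ingroup topology: (((Taxon 8,Taxon 4),Taxon 5),Taxon 9).
The clade {Taxon 4, Taxon 8} is supported by II: its derived state '1' occurs in exactly those taxa and in no other taxon (including the outgroup).

II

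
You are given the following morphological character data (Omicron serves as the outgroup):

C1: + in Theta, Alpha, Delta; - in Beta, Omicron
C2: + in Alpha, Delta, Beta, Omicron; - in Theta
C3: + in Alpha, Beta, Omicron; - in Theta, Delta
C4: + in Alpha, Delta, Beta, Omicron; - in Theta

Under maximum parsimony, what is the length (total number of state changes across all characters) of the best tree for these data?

Character polarity is set by the outgroup: the derived state is whichever differs from the outgroup's state, so for C2, C3, C4 the derived state is '-', and for the remaining characters it is '+'.
C1 (derived state '+') is shared by Alpha, Delta, and Theta — a synapomorphy uniting that clade.
C2: derived state '-' in Theta only — an autapomorphy, so it tells us nothing about relationships among taxa.
Only Delta and Theta show the derived state '-' for C3, supporting them as a clade.
C4 (derived state '-') is unique to Theta (autapomorphy; uninformative for grouping).
Most parsimonious ingroup topology: (Beta,((Theta,Delta),Alpha)).
Changes per character on this tree: C1: 1; C2: 1; C3: 1; C4: 1.
Total = 4.

4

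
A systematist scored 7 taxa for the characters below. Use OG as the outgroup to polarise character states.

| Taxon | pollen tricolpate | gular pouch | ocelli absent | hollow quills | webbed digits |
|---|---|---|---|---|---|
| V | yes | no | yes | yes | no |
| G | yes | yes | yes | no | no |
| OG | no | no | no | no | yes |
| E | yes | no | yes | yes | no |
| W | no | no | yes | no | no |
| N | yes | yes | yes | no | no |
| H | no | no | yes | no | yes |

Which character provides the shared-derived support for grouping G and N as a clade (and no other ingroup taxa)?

Character polarity is set by the outgroup: the derived state is whichever differs from the outgroup's state, so for webbed digits the derived state is 'no', and for the remaining characters it is 'yes'.
Only E, G, N, and V show the derived state 'yes' for pollen tricolpate, supporting them as a clade.
Only G and N show the derived state 'yes' for gular pouch, supporting them as a clade.
All ingroup taxa share the derived state 'yes' for ocelli absent; it defines the ingroup but does not resolve relationships within it.
Only E and V show the derived state 'yes' for hollow quills, supporting them as a clade.
webbed digits: derived state 'no' in E, G, N, V, and W only — synapomorphy for {E, G, N, V, W}.
Most parsimonious ingroup topology: (H,(((G,N),(V,E)),W)).
The clade {G, N} is supported by gular pouch: its derived state 'yes' occurs in exactly those taxa and in no other taxon (including the outgroup).

gular pouch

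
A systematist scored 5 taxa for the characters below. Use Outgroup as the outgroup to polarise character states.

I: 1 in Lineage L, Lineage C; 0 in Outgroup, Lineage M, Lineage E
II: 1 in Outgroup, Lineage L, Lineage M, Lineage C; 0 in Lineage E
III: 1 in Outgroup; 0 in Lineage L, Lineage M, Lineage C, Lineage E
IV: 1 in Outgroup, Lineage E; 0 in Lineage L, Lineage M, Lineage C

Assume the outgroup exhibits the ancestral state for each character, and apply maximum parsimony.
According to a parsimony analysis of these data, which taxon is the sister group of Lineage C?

Character polarity is set by the outgroup: the derived state is whichever differs from the outgroup's state, so for II, III, IV the derived state is '0', and for the remaining characters it is '1'.
I: derived state '1' in Lineage C and Lineage L only — synapomorphy for {Lineage C, Lineage L}.
II (derived state '0') is unique to Lineage E (autapomorphy; uninformative for grouping).
All ingroup taxa share the derived state '0' for III; it defines the ingroup but does not resolve relationships within it.
Only Lineage C, Lineage L, and Lineage M show the derived state '0' for IV, supporting them as a clade.
Most parsimonious ingroup topology: (((Lineage L,Lineage C),Lineage M),Lineage E).
Lineage C and Lineage L form a cherry on this tree, so they are sister taxa.

Lineage L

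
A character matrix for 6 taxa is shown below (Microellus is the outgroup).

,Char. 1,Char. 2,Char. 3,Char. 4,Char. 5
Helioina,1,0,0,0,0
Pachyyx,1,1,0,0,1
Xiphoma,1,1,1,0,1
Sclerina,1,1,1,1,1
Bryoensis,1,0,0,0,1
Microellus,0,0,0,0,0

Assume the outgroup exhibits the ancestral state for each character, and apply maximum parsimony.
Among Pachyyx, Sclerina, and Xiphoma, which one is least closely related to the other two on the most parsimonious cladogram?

The outgroup has state '0' for every character, so '1' is the derived state throughout.
Char. 1 (derived state '1') is shared by all ingroup taxa — unites the whole ingroup.
Char. 2: derived state '1' in Pachyyx, Sclerina, and Xiphoma only — synapomorphy for {Pachyyx, Sclerina, Xiphoma}.
Char. 3: derived state '1' in Sclerina and Xiphoma only — synapomorphy for {Sclerina, Xiphoma}.
Char. 4: derived state '1' in Sclerina only — an autapomorphy, so it tells us nothing about relationships among taxa.
Char. 5: derived state '1' in Bryoensis, Pachyyx, Sclerina, and Xiphoma only — synapomorphy for {Bryoensis, Pachyyx, Sclerina, Xiphoma}.
Most parsimonious ingroup topology: ((((Xiphoma,Sclerina),Pachyyx),Bryoensis),Helioina).
Xiphoma and Sclerina share a more recent common ancestor with each other than either does with Pachyyx, so Pachyyx is the least closely related of the three.

Pachyyx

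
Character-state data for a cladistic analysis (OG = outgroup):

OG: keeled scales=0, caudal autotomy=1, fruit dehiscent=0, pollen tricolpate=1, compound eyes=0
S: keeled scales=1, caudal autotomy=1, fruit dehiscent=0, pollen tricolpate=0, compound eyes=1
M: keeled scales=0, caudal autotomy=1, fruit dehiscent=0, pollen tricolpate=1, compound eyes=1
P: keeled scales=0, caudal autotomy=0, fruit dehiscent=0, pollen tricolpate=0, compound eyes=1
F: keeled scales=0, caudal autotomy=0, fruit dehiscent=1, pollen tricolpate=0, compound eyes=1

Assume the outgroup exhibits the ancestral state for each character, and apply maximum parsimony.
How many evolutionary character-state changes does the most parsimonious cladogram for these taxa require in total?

Character polarity is set by the outgroup: the derived state is whichever differs from the outgroup's state, so for caudal autotomy, pollen tricolpate the derived state is '0', and for the remaining characters it is '1'.
keeled scales (derived state '1') is unique to S (autapomorphy; uninformative for grouping).
Only F and P show the derived state '0' for caudal autotomy, supporting them as a clade.
fruit dehiscent: derived state '1' in F only — an autapomorphy, so it tells us nothing about relationships among taxa.
pollen tricolpate (derived state '0') is shared by F, P, and S — a synapomorphy uniting that clade.
compound eyes (derived state '1') is shared by all ingroup taxa — unites the whole ingroup.
Most parsimonious ingroup topology: ((S,(P,F)),M).
Changes per character on this tree: keeled scales: 1; caudal autotomy: 1; fruit dehiscent: 1; pollen tricolpate: 1; compound eyes: 1.
Total = 5.

5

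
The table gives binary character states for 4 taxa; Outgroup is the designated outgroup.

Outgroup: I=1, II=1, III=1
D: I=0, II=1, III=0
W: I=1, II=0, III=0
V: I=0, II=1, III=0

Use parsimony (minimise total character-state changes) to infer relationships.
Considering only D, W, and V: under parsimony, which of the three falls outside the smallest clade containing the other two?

The outgroup has state '1' for every character, so '0' is the derived state throughout.
I: derived state '0' in D and V only — synapomorphy for {D, V}.
II (derived state '0') is unique to W (autapomorphy; uninformative for grouping).
III (derived state '0') is shared by all ingroup taxa — unites the whole ingroup.
Most parsimonious ingroup topology: ((D,V),W).
V and D share a more recent common ancestor with each other than either does with W, so W is the least closely related of the three.

W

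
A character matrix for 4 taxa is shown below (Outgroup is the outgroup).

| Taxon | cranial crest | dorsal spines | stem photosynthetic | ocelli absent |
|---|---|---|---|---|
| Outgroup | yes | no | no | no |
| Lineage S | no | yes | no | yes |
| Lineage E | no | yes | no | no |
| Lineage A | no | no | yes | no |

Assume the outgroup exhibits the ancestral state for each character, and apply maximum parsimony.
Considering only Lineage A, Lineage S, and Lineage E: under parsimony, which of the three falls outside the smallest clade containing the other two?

Character polarity is set by the outgroup: the derived state is whichever differs from the outgroup's state, so for cranial crest the derived state is 'no', and for the remaining characters it is 'yes'.
cranial crest (derived state 'no') is shared by all ingroup taxa — unites the whole ingroup.
dorsal spines (derived state 'yes') is shared by Lineage E and Lineage S — a synapomorphy uniting that clade.
stem photosynthetic (derived state 'yes') is unique to Lineage A (autapomorphy; uninformative for grouping).
ocelli absent: derived state 'yes' in Lineage S only — an autapomorphy, so it tells us nothing about relationships among taxa.
Most parsimonious ingroup topology: ((Lineage S,Lineage E),Lineage A).
Lineage S and Lineage E share a more recent common ancestor with each other than either does with Lineage A, so Lineage A is the least closely related of the three.

Lineage A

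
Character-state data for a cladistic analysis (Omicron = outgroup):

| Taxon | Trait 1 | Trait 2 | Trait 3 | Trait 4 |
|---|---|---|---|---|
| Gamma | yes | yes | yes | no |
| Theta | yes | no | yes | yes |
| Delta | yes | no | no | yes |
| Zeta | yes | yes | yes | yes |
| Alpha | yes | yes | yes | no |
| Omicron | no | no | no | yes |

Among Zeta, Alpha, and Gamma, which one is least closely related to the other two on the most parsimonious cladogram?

Character polarity is set by the outgroup: the derived state is whichever differs from the outgroup's state, so for Trait 4 the derived state is 'no', and for the remaining characters it is 'yes'.
All ingroup taxa share the derived state 'yes' for Trait 1; it defines the ingroup but does not resolve relationships within it.
Only Alpha, Gamma, and Zeta show the derived state 'yes' for Trait 2, supporting them as a clade.
Trait 3: derived state 'yes' in Alpha, Gamma, Theta, and Zeta only — synapomorphy for {Alpha, Gamma, Theta, Zeta}.
Trait 4 (derived state 'no') is shared by Alpha and Gamma — a synapomorphy uniting that clade.
Most parsimonious ingroup topology: (((Zeta,(Gamma,Alpha)),Theta),Delta).
Alpha and Gamma share a more recent common ancestor with each other than either does with Zeta, so Zeta is the least closely related of the three.

Zeta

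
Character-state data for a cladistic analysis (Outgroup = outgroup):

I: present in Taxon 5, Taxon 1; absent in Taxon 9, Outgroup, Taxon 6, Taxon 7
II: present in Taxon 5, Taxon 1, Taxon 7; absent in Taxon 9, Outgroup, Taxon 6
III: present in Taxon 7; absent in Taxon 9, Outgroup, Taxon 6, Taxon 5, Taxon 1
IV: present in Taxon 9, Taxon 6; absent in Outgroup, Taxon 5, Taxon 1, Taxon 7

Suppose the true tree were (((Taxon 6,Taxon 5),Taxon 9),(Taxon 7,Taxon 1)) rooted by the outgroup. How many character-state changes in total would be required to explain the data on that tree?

Map each character onto (((Taxon 6,Taxon 5),Taxon 9),(Taxon 7,Taxon 1)) (rooted by Outgroup) and count the minimum state changes it requires (Fitch parsimony):
I: 2; II: 2; III: 1; IV: 2.
Total tree length = 7.

7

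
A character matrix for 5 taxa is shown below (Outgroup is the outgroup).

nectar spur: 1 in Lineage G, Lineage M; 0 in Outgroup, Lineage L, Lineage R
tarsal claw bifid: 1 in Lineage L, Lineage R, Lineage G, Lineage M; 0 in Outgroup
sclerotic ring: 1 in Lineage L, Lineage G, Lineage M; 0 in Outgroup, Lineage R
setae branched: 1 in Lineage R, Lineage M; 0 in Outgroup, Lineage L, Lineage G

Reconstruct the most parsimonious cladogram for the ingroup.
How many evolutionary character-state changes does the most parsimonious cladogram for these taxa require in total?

5

The outgroup has state '0' for every character, so '1' is the derived state throughout.
nectar spur: derived state '1' in Lineage G and Lineage M only — synapomorphy for {Lineage G, Lineage M}.
tarsal claw bifid (derived state '1') is shared by all ingroup taxa — unites the whole ingroup.
sclerotic ring: derived state '1' in Lineage G, Lineage L, and Lineage M only — synapomorphy for {Lineage G, Lineage L, Lineage M}.
setae branched (state '1') occurs in Lineage M and Lineage R but conflicts with the nesting implied by the other characters — most parsimoniously interpreted as homoplasy.
Most parsimonious ingroup topology: ((Lineage L,(Lineage G,Lineage M)),Lineage R).
Changes per character on this tree: nectar spur: 1; tarsal claw bifid: 1; sclerotic ring: 1; setae branched: 2.
Total = 5.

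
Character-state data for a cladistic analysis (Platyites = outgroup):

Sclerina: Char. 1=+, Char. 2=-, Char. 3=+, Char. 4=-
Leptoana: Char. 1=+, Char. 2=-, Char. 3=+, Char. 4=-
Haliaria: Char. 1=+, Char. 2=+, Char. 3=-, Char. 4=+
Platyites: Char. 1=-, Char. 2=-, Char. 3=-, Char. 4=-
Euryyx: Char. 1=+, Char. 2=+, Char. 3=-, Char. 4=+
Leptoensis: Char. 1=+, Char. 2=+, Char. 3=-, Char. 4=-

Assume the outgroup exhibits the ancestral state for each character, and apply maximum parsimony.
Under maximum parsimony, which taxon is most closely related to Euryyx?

Haliaria

The outgroup has state '-' for every character, so '+' is the derived state throughout.
All ingroup taxa share the derived state '+' for Char. 1; it defines the ingroup but does not resolve relationships within it.
Only Euryyx, Haliaria, and Leptoensis show the derived state '+' for Char. 2, supporting them as a clade.
Only Leptoana and Sclerina show the derived state '+' for Char. 3, supporting them as a clade.
Only Euryyx and Haliaria show the derived state '+' for Char. 4, supporting them as a clade.
Most parsimonious ingroup topology: ((Sclerina,Leptoana),((Euryyx,Haliaria),Leptoensis)).
Euryyx and Haliaria form a cherry on this tree, so they are sister taxa.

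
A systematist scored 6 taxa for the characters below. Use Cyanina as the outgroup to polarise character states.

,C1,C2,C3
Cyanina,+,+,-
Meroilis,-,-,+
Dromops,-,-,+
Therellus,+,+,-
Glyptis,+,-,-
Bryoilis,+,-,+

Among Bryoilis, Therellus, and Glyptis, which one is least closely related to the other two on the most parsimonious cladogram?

Therellus

Character polarity is set by the outgroup: the derived state is whichever differs from the outgroup's state, so for C1, C2 the derived state is '-', and for the remaining characters it is '+'.
C1 (derived state '-') is shared by Dromops and Meroilis — a synapomorphy uniting that clade.
Only Bryoilis, Dromops, Glyptis, and Meroilis show the derived state '-' for C2, supporting them as a clade.
C3 (derived state '+') is shared by Bryoilis, Dromops, and Meroilis — a synapomorphy uniting that clade.
Most parsimonious ingroup topology: ((((Meroilis,Dromops),Bryoilis),Glyptis),Therellus).
Bryoilis and Glyptis share a more recent common ancestor with each other than either does with Therellus, so Therellus is the least closely related of the three.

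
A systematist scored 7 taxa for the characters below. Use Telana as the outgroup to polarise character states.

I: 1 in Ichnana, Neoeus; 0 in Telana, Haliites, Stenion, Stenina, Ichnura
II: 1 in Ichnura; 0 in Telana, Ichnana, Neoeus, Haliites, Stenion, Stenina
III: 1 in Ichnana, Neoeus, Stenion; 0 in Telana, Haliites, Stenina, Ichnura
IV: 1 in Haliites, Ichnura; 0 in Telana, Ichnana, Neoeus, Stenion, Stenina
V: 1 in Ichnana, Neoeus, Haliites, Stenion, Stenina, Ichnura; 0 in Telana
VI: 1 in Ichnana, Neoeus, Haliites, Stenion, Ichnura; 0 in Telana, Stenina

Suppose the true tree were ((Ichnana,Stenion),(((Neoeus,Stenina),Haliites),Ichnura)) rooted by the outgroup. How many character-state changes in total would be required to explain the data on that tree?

Map each character onto ((Ichnana,Stenion),(((Neoeus,Stenina),Haliites),Ichnura)) (rooted by Telana) and count the minimum state changes it requires (Fitch parsimony):
I: 2; II: 1; III: 2; IV: 2; V: 1; VI: 2.
Total tree length = 10.

10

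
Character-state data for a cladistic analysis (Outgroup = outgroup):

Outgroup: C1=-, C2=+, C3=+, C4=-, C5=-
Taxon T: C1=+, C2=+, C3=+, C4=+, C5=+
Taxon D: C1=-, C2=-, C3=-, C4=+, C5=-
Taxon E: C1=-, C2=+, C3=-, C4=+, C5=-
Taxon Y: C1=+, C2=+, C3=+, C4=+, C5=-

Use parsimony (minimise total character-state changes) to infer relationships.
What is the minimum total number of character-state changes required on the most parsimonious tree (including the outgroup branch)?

Character polarity is set by the outgroup: the derived state is whichever differs from the outgroup's state, so for C2, C3 the derived state is '-', and for the remaining characters it is '+'.
C1 (derived state '+') is shared by Taxon T and Taxon Y — a synapomorphy uniting that clade.
C2 (derived state '-') is unique to Taxon D (autapomorphy; uninformative for grouping).
C3: derived state '-' in Taxon D and Taxon E only — synapomorphy for {Taxon D, Taxon E}.
C4 (derived state '+') is shared by all ingroup taxa — unites the whole ingroup.
C5: derived state '+' in Taxon T only — an autapomorphy, so it tells us nothing about relationships among taxa.
Most parsimonious ingroup topology: ((Taxon T,Taxon Y),(Taxon D,Taxon E)).
Changes per character on this tree: C1: 1; C2: 1; C3: 1; C4: 1; C5: 1.
Total = 5.

5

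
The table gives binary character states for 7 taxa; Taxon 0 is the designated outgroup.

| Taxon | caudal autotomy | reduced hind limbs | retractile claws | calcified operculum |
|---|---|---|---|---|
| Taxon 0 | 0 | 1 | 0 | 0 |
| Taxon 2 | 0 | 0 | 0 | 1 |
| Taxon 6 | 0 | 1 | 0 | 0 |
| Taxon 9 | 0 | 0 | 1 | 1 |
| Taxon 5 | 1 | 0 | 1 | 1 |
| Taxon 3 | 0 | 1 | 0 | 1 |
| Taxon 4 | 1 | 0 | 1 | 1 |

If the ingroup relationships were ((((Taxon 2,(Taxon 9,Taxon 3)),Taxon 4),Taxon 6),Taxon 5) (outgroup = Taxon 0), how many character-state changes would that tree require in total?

Map each character onto ((((Taxon 2,(Taxon 9,Taxon 3)),Taxon 4),Taxon 6),Taxon 5) (rooted by Taxon 0) and count the minimum state changes it requires (Fitch parsimony):
caudal autotomy: 2; reduced hind limbs: 3; retractile claws: 3; calcified operculum: 2.
Total tree length = 10.

10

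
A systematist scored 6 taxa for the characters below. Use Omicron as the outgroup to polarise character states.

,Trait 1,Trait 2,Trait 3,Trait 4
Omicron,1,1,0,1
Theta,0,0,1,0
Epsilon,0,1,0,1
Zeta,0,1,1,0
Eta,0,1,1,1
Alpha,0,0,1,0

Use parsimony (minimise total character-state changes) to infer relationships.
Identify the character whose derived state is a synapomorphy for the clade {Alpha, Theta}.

Character polarity is set by the outgroup: the derived state is whichever differs from the outgroup's state, so for Trait 1, Trait 2, Trait 4 the derived state is '0', and for the remaining characters it is '1'.
All ingroup taxa share the derived state '0' for Trait 1; it defines the ingroup but does not resolve relationships within it.
Trait 2: derived state '0' in Alpha and Theta only — synapomorphy for {Alpha, Theta}.
Trait 3 (derived state '1') is shared by Alpha, Eta, Theta, and Zeta — a synapomorphy uniting that clade.
Only Alpha, Theta, and Zeta show the derived state '0' for Trait 4, supporting them as a clade.
Most parsimonious ingroup topology: ((((Theta,Alpha),Zeta),Eta),Epsilon).
The clade {Alpha, Theta} is supported by Trait 2: its derived state '0' occurs in exactly those taxa and in no other taxon (including the outgroup).

Trait 2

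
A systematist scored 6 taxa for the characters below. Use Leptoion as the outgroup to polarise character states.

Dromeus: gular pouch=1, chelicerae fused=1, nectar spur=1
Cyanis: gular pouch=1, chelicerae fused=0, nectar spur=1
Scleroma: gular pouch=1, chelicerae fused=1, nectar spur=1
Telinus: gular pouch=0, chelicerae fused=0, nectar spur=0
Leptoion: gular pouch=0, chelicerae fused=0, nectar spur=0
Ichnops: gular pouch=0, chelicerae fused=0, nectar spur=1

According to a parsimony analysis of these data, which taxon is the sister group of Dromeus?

The outgroup has state '0' for every character, so '1' is the derived state throughout.
Only Cyanis, Dromeus, and Scleroma show the derived state '1' for gular pouch, supporting them as a clade.
Only Dromeus and Scleroma show the derived state '1' for chelicerae fused, supporting them as a clade.
nectar spur: derived state '1' in Cyanis, Dromeus, Ichnops, and Scleroma only — synapomorphy for {Cyanis, Dromeus, Ichnops, Scleroma}.
Most parsimonious ingroup topology: (Telinus,((Cyanis,(Scleroma,Dromeus)),Ichnops)).
Dromeus and Scleroma form a cherry on this tree, so they are sister taxa.

Scleroma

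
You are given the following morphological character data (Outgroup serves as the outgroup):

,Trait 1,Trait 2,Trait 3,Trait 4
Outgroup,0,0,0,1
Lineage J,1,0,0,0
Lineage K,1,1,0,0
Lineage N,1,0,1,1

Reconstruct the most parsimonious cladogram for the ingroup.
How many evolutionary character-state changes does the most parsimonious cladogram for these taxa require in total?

Character polarity is set by the outgroup: the derived state is whichever differs from the outgroup's state, so for Trait 4 the derived state is '0', and for the remaining characters it is '1'.
All ingroup taxa share the derived state '1' for Trait 1; it defines the ingroup but does not resolve relationships within it.
Trait 2 (derived state '1') is unique to Lineage K (autapomorphy; uninformative for grouping).
Trait 3: derived state '1' in Lineage N only — an autapomorphy, so it tells us nothing about relationships among taxa.
Trait 4 (derived state '0') is shared by Lineage J and Lineage K — a synapomorphy uniting that clade.
Most parsimonious ingroup topology: ((Lineage J,Lineage K),Lineage N).
Changes per character on this tree: Trait 1: 1; Trait 2: 1; Trait 3: 1; Trait 4: 1.
Total = 4.

4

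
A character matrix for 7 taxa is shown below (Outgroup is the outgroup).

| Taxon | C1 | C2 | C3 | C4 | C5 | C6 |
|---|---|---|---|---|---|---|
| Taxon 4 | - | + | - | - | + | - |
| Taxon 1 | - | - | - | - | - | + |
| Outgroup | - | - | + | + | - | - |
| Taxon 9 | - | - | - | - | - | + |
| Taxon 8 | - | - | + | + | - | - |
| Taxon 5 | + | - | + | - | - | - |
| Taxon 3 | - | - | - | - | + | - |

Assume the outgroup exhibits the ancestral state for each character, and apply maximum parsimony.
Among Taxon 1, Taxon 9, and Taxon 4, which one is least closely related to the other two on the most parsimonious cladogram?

Taxon 4

Character polarity is set by the outgroup: the derived state is whichever differs from the outgroup's state, so for C3, C4 the derived state is '-', and for the remaining characters it is '+'.
C1 (derived state '+') is unique to Taxon 5 (autapomorphy; uninformative for grouping).
C2: derived state '+' in Taxon 4 only — an autapomorphy, so it tells us nothing about relationships among taxa.
C3 (derived state '-') is shared by Taxon 1, Taxon 3, Taxon 4, and Taxon 9 — a synapomorphy uniting that clade.
C4: derived state '-' in Taxon 1, Taxon 3, Taxon 4, Taxon 5, and Taxon 9 only — synapomorphy for {Taxon 1, Taxon 3, Taxon 4, Taxon 5, Taxon 9}.
C5: derived state '+' in Taxon 3 and Taxon 4 only — synapomorphy for {Taxon 3, Taxon 4}.
C6: derived state '+' in Taxon 1 and Taxon 9 only — synapomorphy for {Taxon 1, Taxon 9}.
Most parsimonious ingroup topology: ((((Taxon 9,Taxon 1),(Taxon 4,Taxon 3)),Taxon 5),Taxon 8).
Taxon 9 and Taxon 1 share a more recent common ancestor with each other than either does with Taxon 4, so Taxon 4 is the least closely related of the three.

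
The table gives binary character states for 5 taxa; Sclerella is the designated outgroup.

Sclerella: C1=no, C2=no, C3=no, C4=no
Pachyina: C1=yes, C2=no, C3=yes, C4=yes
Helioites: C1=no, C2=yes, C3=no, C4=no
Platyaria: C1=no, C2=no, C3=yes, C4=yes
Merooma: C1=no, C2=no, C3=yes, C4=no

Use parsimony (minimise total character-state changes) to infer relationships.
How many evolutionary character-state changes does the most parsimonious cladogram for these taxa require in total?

The outgroup has state 'no' for every character, so 'yes' is the derived state throughout.
C1 (derived state 'yes') is unique to Pachyina (autapomorphy; uninformative for grouping).
C2 (derived state 'yes') is unique to Helioites (autapomorphy; uninformative for grouping).
Only Merooma, Pachyina, and Platyaria show the derived state 'yes' for C3, supporting them as a clade.
Only Pachyina and Platyaria show the derived state 'yes' for C4, supporting them as a clade.
Most parsimonious ingroup topology: (((Pachyina,Platyaria),Merooma),Helioites).
Changes per character on this tree: C1: 1; C2: 1; C3: 1; C4: 1.
Total = 4.

4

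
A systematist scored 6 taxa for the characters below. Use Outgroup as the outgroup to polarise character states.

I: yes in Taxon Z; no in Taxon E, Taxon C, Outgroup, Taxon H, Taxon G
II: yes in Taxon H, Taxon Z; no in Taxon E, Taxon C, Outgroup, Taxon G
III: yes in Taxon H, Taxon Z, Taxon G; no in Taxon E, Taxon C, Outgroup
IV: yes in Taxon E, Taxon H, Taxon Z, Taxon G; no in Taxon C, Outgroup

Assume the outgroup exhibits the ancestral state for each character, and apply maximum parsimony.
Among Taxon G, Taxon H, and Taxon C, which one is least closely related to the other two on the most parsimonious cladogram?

The outgroup has state 'no' for every character, so 'yes' is the derived state throughout.
I: derived state 'yes' in Taxon Z only — an autapomorphy, so it tells us nothing about relationships among taxa.
II: derived state 'yes' in Taxon H and Taxon Z only — synapomorphy for {Taxon H, Taxon Z}.
Only Taxon G, Taxon H, and Taxon Z show the derived state 'yes' for III, supporting them as a clade.
IV (derived state 'yes') is shared by Taxon E, Taxon G, Taxon H, and Taxon Z — a synapomorphy uniting that clade.
Most parsimonious ingroup topology: ((Taxon E,(Taxon G,(Taxon H,Taxon Z))),Taxon C).
Taxon G and Taxon H share a more recent common ancestor with each other than either does with Taxon C, so Taxon C is the least closely related of the three.

Taxon C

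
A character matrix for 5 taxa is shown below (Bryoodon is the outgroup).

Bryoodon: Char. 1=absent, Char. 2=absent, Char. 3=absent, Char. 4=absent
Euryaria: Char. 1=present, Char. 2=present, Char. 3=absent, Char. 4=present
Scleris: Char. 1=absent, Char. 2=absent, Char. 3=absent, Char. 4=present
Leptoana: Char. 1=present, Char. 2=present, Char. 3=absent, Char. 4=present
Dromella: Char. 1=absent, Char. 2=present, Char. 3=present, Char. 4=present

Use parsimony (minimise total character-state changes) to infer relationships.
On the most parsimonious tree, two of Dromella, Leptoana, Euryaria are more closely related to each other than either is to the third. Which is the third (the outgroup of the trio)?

The outgroup has state 'absent' for every character, so 'present' is the derived state throughout.
Char. 1: derived state 'present' in Euryaria and Leptoana only — synapomorphy for {Euryaria, Leptoana}.
Only Dromella, Euryaria, and Leptoana show the derived state 'present' for Char. 2, supporting them as a clade.
Char. 3 (derived state 'present') is unique to Dromella (autapomorphy; uninformative for grouping).
Char. 4 (derived state 'present') is shared by all ingroup taxa — unites the whole ingroup.
Most parsimonious ingroup topology: (((Euryaria,Leptoana),Dromella),Scleris).
Leptoana and Euryaria share a more recent common ancestor with each other than either does with Dromella, so Dromella is the least closely related of the three.

Dromella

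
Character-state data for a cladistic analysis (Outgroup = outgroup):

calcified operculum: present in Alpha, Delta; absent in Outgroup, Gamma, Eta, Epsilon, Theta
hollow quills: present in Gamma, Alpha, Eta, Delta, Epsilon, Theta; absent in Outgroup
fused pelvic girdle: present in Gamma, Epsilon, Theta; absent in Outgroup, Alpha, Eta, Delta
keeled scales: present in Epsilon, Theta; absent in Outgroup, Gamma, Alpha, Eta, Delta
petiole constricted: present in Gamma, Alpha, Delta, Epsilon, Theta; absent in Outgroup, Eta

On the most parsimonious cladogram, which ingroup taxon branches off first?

The outgroup has state 'absent' for every character, so 'present' is the derived state throughout.
calcified operculum (derived state 'present') is shared by Alpha and Delta — a synapomorphy uniting that clade.
hollow quills (derived state 'present') is shared by all ingroup taxa — unites the whole ingroup.
Only Epsilon, Gamma, and Theta show the derived state 'present' for fused pelvic girdle, supporting them as a clade.
Only Epsilon and Theta show the derived state 'present' for keeled scales, supporting them as a clade.
petiole constricted (derived state 'present') is shared by Alpha, Delta, Epsilon, Gamma, and Theta — a synapomorphy uniting that clade.
Most parsimonious ingroup topology: (((Gamma,(Epsilon,Theta)),(Alpha,Delta)),Eta).
Eta is sister to the clade containing all other ingroup taxa, so it is the earliest-diverging (most basal) ingroup lineage.

Eta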